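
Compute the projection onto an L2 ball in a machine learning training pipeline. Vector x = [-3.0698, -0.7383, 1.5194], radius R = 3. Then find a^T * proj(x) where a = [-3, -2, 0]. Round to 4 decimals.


Step 1: Compute ||x|| (intermediates to 6 decimals).
||x|| = sqrt((-3.0698)^2 + (-0.7383)^2 + 1.5194^2) = 3.503903
Step 2: Project.
Since ||x|| > R, scale = R/||x|| = 3/3.503903 = 0.856188, proj(x) = scale * x
proj(x) = [-2.628326, -0.632124, 1.300892]
Step 3: Dot product.
a^T * proj(x) = -3*(-2.628326) - 2*(-0.632124) + 0*1.300892 = 9.1492


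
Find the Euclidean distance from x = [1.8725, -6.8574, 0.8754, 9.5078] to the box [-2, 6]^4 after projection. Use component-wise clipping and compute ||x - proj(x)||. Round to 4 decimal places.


Project each component onto [-2, 6].
clip(1.8725) = 1.8725, clip(-6.8574) = -2.0, clip(0.8754) = 0.8754, clip(9.5078) = 6.0
Projection = [1.8725, -2.0, 0.8754, 6.0]
Squared diffs: [0.0, 23.5943, 0.0, 12.3047]
Distance = sqrt(35.899) = 5.9916


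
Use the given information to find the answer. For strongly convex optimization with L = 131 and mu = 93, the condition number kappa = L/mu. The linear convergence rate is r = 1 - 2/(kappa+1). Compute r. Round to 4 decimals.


Step 1: Compute the condition number.
kappa = L/mu = 131/93 = 1.4086
Step 2: Compute the convergence rate.
r = 1 - 2/(kappa + 1) = 1 - 2*mu/(L + mu) = (L - mu)/(L + mu) = 38/224 = 0.1696


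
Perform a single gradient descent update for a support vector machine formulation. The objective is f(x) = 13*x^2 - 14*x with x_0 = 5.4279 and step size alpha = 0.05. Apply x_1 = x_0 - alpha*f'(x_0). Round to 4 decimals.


We compute the gradient at x_0 and apply the update.
f'(x) = 26*x - 14
f'(5.4279) = 26*5.4279 - 14 = 127.1254
x_1 = 5.4279 - 0.05*127.1254 = -0.9284


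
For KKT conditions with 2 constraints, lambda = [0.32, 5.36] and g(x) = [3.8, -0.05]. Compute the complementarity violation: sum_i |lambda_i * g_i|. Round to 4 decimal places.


KKT complementary slackness check:
lambda_1 * g_1 = 0.32 * 3.8 = 1.216
lambda_2 * g_2 = 5.36 * -0.05 = -0.268
Total violation = 1.216 + 0.268 = 1.484


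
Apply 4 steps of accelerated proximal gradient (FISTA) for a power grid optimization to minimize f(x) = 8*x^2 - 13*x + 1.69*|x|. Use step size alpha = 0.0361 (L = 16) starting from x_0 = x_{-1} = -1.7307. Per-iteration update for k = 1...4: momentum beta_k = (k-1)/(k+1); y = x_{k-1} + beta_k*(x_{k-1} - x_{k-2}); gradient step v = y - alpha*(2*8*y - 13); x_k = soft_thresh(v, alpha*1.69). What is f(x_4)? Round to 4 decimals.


FISTA on f(x) = 8*x^2 - 13*x + 1.69*|x|
L = 16, alpha = 0.0361
Iteration 1: beta = 0.0, y = -1.7307 + 0.0*(-1.7307 + 1.7307) = -1.7307
  grad(y) = -40.6912, v = y - alpha*grad = -0.2617
  prox(v) = soft_thresh(-0.2617, 0.061) = -0.2007
Iteration 2: beta = 0.3333, y = -0.2007 + 0.3333*(-0.2007 + 1.7307) = 0.3092
  grad(y) = -8.052, v = y - alpha*grad = 0.5999
  prox(v) = soft_thresh(0.5999, 0.061) = 0.5389
Iteration 3: beta = 0.5, y = 0.5389 + 0.5*(0.5389 + 0.2007) = 0.9087
  grad(y) = 1.5399, v = y - alpha*grad = 0.8532
  prox(v) = soft_thresh(0.8532, 0.061) = 0.7921
Iteration 4: beta = 0.6, y = 0.7921 + 0.6*(0.7921 - 0.5389) = 0.9441
  grad(y) = 2.1053, v = y - alpha*grad = 0.8681
  prox(v) = soft_thresh(0.8681, 0.061) = 0.8071
f(x_4) = 8*0.8071^2 - 13*0.8071 + 1.69*|0.8071| = -3.9171


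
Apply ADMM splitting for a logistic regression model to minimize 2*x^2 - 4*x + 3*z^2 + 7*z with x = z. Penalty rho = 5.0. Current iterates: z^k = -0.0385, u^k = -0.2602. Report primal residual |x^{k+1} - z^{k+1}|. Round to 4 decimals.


ADMM iteration with rho = 5.0, z^k = -0.0385, u^k = -0.2602
Step 1: x-update.
Minimize 2*x^2 - 4*x + (5.0/2)*(x + 0.0385 - 0.2602)^2
FOC: (2*2 + 5.0)*x = 4 + 5.0*(-0.0385 + 0.2602)
x^{k+1} = 0.5676
Step 2: z-update.
Minimize 3*z^2 + 7*z + (5.0/2)*(0.5676 - z - 0.2602)^2
FOC: (2*3 + 5.0)*z = -7 + 5.0*(0.5676 - 0.2602)
z^{k+1} = -0.4966
Step 3: u-update.
u^{k+1} = -0.2602 + 0.5676 + 0.4966 = 0.804
Step 4: Primal residual = |0.5676 + 0.4966| = 1.0642


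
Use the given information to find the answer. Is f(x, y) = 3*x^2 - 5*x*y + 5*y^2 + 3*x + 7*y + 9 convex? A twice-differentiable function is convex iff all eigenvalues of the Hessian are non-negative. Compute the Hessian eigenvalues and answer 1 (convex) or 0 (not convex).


The Hessian of f(x,y) = 3*x^2 - 5*x*y + 5*y^2 + 3*x + 7*y + 9 is:
H = [[6, -5], [-5, 10]]
Trace = 6 + 10 = 16
Determinant = 6*10 - (-5)^2 = 35
Discriminant = (16)^2 - 4*35 = 116.0
Eigenvalues: lambda_1 = 2.6148, lambda_2 = 13.3852
The function is convex.

1


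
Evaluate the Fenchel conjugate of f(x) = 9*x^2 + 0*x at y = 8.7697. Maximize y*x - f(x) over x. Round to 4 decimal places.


f*(y) = sup_x {y*x - a*x^2 - b*x} = sup_x {(y-b)*x - a*x^2}
FOC: (y - b) - 2a*x = 0 => x* = (y - b)/(2a)
x* = (8.7697 - 0)/(2*9) = 0.4872
f*(8.7697) = (y-b)^2/(4a) = (8.7697 - 0)^2/(4*9)
= 76.9076/36 = 2.1363


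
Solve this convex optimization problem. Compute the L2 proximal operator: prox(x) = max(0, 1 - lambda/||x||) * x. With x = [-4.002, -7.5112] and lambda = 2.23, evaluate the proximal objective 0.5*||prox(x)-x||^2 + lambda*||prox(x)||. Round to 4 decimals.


Step 1: Compute ||x||.
||x|| = 8.5108
Step 2: Compute scaling factor.
scale = max(0, 1 - 2.23/8.5108) = 0.738
Step 3: prox(x) = [-2.9534, -5.5431]
||prox(x)|| = 6.2808
Step 4: Proximal objective.
0.5*||prox-x||^2 = 2.4865
lambda*||prox|| = 14.0062
Total = 16.4927


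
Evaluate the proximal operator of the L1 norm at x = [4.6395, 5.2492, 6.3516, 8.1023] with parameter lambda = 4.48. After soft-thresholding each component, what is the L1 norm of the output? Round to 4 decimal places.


Soft-thresholding with lambda = 4.48:
prox(4.6395) = sign(4.6395)*max(|4.6395| - 4.48, 0) = 0.1595
prox(5.2492) = sign(5.2492)*max(|5.2492| - 4.48, 0) = 0.7692
prox(6.3516) = sign(6.3516)*max(|6.3516| - 4.48, 0) = 1.8716
prox(8.1023) = sign(8.1023)*max(|8.1023| - 4.48, 0) = 3.6223
prox(x) = [0.1595, 0.7692, 1.8716, 3.6223]
||prox(x)||_1 = 0.1595 + 0.7692 + 1.8716 + 3.6223 = 6.4226


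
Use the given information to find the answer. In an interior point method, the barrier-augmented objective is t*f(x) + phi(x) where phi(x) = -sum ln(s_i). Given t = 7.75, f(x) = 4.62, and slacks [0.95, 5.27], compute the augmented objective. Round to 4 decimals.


Step 1: Compute log-barrier.
ln values: [-0.0513, 1.662]
phi = -(-0.0513 + 1.662) = -1.6107
Step 2: Compute augmented objective.
t*f(x) = 7.75*4.62 = 35.805
Total = 35.805 - 1.6107 = 34.1943


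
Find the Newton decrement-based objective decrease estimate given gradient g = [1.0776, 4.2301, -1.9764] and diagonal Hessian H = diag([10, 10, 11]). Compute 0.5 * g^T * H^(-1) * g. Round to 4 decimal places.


Step 1: H is diagonal, so H^(-1) * g = [0.1078, 0.423, -0.1797].
Step 2: g^T H^(-1) g = sum_i g_i^2 / H_ii
  = (1.0776)^2/10 + (4.2301)^2/10 + (-1.9764)^2/11
  = 0.1161 + 1.7894 + 0.3551 = 2.2606
Step 3: Objective decrease = 0.5 * g^T H^(-1) g = 1.1303


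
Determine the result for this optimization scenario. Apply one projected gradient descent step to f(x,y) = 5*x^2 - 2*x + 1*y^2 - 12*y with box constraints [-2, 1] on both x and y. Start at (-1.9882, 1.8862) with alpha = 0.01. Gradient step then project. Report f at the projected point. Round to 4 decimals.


Step 1: Compute gradient at (-1.9882, 1.8862).
grad_x = 2*5*-1.9882 - 2 = -21.882
grad_y = 2*1*1.8862 - 12 = -8.2276
Step 2: Gradient step.
x_raw = -1.9882 - 0.01*-21.882 = -1.7694
y_raw = 1.8862 - 0.01*-8.2276 = 1.9685
Step 3: Project onto [-2, 1].
x_proj = clip(-1.7694) = -1.7694
y_proj = clip(1.9685) = 1.0
Step 4: Evaluate f.
f(-1.7694, 1.0) = 8.1923


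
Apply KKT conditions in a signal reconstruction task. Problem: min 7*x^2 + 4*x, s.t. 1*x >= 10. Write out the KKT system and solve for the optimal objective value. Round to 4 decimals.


Step 1: Try lambda = 0 (constraint inactive).
x_unc = -4/(2*7) = -0.2857
Check: 1*-0.2857 = -0.2857 < 10 -- violated!
Step 2: Constraint must be active: 1*x = 10
x* = 10/1 = 10.0
lambda = (2*7*10.0 + 4)/1 = 144.0
Step 3: Compute optimal value.
f(x*) = 7*10.0^2 + 4*10.0 = 740.0


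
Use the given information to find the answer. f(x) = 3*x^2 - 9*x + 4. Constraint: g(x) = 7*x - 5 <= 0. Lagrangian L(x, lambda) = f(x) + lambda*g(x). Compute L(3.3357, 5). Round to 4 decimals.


Step 1: Evaluate f(x).
f(3.3357) = 3*3.3357^2 - 9*3.3357 + 4 = 7.3594
Step 2: Evaluate g(x).
g(3.3357) = 7*3.3357 - 5 = 18.3499
Step 3: Compute Lagrangian.
L = 7.3594 + 5*18.3499 = 99.1089


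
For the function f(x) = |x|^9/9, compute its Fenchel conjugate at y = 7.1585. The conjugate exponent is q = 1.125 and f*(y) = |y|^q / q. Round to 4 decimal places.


The conjugate exponent q satisfies 1/p + 1/q = 1.
p = 9, so q = 9/(9 - 1) = 1.125
|y|^q = 7.1585^1.125 = 9.1553
f*(7.1585) = 9.1553 / 1.125 = 8.1381


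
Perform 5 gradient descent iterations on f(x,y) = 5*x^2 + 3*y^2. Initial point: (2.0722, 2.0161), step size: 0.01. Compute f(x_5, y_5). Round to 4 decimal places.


Gradient descent on f(x,y) = 5*x^2 + 3*y^2.
Starting point: (2.0722, 2.0161), alpha = 0.01
Step 1: grad_x = 2*5*2.0722 = 20.722, grad_y = 2*3*2.0161 = 12.0966
  x_1 = 2.0722 - 0.01*20.722 = 1.865
  y_1 = 2.0161 - 0.01*12.0966 = 1.8951
Step 2: grad_x = 2*5*1.865 = 18.6498, grad_y = 2*3*1.8951 = 11.3708
  x_2 = 1.865 - 0.01*18.6498 = 1.6785
  y_2 = 1.8951 - 0.01*11.3708 = 1.7814
Step 3: grad_x = 2*5*1.6785 = 16.7848, grad_y = 2*3*1.7814 = 10.6886
  x_3 = 1.6785 - 0.01*16.7848 = 1.5106
  y_3 = 1.7814 - 0.01*10.6886 = 1.6745
Step 4: grad_x = 2*5*1.5106 = 15.1063, grad_y = 2*3*1.6745 = 10.0472
  x_4 = 1.5106 - 0.01*15.1063 = 1.3596
  y_4 = 1.6745 - 0.01*10.0472 = 1.5741
Step 5: grad_x = 2*5*1.3596 = 13.5957, grad_y = 2*3*1.5741 = 9.4444
  x_5 = 1.3596 - 0.01*13.5957 = 1.2236
  y_5 = 1.5741 - 0.01*9.4444 = 1.4796
f(1.2236, 1.4796) = 5*1.2236^2 + 3*1.4796^2 = 14.054


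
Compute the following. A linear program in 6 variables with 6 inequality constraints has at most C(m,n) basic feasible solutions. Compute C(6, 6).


Each vertex corresponds to some choice of n active constraints out of m, so the number of vertices is at most C(m, n) = m! / (n!(m-n)!).
m = 6, n = 6
Numerator: 6 * 5 * 4 * 3 * 2 * 1
Denominator: 6! = 720
C(6, 6) = 1


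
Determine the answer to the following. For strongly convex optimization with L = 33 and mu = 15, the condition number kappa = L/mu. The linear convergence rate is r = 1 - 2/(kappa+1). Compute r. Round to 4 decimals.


Step 1: Compute the condition number.
kappa = L/mu = 33/15 = 2.2
Step 2: Compute the convergence rate.
r = 1 - 2/(kappa + 1) = 1 - 2*mu/(L + mu) = (L - mu)/(L + mu) = 18/48 = 0.375


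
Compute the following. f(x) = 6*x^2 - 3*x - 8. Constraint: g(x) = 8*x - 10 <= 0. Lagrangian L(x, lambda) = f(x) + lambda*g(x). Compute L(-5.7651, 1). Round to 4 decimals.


Step 1: Evaluate f(x).
f(-5.7651) = 6*(-5.7651)^2 - 3*(-5.7651) - 8 = 208.7136
Step 2: Evaluate g(x).
g(-5.7651) = 8*-5.7651 - 10 = -56.1208
Step 3: Compute Lagrangian.
L = 208.7136 + 1*-56.1208 = 152.5928


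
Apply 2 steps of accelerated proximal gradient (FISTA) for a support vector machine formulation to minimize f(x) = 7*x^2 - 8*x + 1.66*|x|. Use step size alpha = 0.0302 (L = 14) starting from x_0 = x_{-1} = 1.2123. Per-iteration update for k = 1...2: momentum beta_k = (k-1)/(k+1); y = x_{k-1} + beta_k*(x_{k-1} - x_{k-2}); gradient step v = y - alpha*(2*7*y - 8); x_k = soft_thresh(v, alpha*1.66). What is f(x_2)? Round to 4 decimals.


FISTA on f(x) = 7*x^2 - 8*x + 1.66*|x|
L = 14, alpha = 0.0302
Iteration 1: beta = 0.0, y = 1.2123 + 0.0*(1.2123 - 1.2123) = 1.2123
  grad(y) = 8.9722, v = y - alpha*grad = 0.9413
  prox(v) = soft_thresh(0.9413, 0.0501) = 0.8912
Iteration 2: beta = 0.3333, y = 0.8912 + 0.3333*(0.8912 - 1.2123) = 0.7842
  grad(y) = 2.9785, v = y - alpha*grad = 0.6942
  prox(v) = soft_thresh(0.6942, 0.0501) = 0.6441
f(x_2) = 7*0.6441^2 - 8*0.6441 + 1.66*|0.6441| = -1.1796


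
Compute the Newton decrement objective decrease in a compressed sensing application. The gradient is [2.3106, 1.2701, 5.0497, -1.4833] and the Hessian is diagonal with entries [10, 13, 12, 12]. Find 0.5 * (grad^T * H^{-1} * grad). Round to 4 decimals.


Step 1: H is diagonal, so H^(-1) * g = [0.2311, 0.0977, 0.4208, -0.1236].
Step 2: g^T H^(-1) g = sum_i g_i^2 / H_ii
  = (2.3106)^2/10 + (1.2701)^2/13 + (5.0497)^2/12 + (-1.4833)^2/12
  = 0.5339 + 0.1241 + 2.125 + 0.1833 = 2.9663
Step 3: Objective decrease = 0.5 * g^T H^(-1) g = 1.4831


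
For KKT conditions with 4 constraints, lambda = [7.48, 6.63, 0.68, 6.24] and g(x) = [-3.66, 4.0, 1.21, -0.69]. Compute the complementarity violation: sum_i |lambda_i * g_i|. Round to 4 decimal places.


KKT complementary slackness check:
lambda_1 * g_1 = 7.48 * -3.66 = -27.3768
lambda_2 * g_2 = 6.63 * 4.0 = 26.52
lambda_3 * g_3 = 0.68 * 1.21 = 0.8228
lambda_4 * g_4 = 6.24 * -0.69 = -4.3056
Total violation = 27.3768 + 26.52 + 0.8228 + 4.3056 = 59.0252


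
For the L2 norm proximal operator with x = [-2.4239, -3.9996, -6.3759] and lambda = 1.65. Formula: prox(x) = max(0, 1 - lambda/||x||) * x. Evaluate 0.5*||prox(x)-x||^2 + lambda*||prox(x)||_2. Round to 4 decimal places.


Step 1: Compute ||x||.
||x|| = 7.9072
Step 2: Compute scaling factor.
scale = max(0, 1 - 1.65/7.9072) = 0.7913
Step 3: prox(x) = [-1.9181, -3.165, -5.0454]
||prox(x)|| = 6.2572
Step 4: Proximal objective.
0.5*||prox-x||^2 = 1.3613
lambda*||prox|| = 10.3244
Total = 11.6857


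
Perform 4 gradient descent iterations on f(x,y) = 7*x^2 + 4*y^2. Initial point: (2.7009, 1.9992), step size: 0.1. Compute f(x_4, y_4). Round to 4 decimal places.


Gradient descent on f(x,y) = 7*x^2 + 4*y^2.
Starting point: (2.7009, 1.9992), alpha = 0.1
Step 1: grad_x = 2*7*2.7009 = 37.8126, grad_y = 2*4*1.9992 = 15.9936
  x_1 = 2.7009 - 0.1*37.8126 = -1.0804
  y_1 = 1.9992 - 0.1*15.9936 = 0.3998
Step 2: grad_x = 2*7*-1.0804 = -15.125, grad_y = 2*4*0.3998 = 3.1987
  x_2 = -1.0804 - 0.1*-15.125 = 0.4321
  y_2 = 0.3998 - 0.1*3.1987 = 0.08
Step 3: grad_x = 2*7*0.4321 = 6.05, grad_y = 2*4*0.08 = 0.6397
  x_3 = 0.4321 - 0.1*6.05 = -0.1729
  y_3 = 0.08 - 0.1*0.6397 = 0.016
Step 4: grad_x = 2*7*-0.1729 = -2.42, grad_y = 2*4*0.016 = 0.1279
  x_4 = -0.1729 - 0.1*-2.42 = 0.0691
  y_4 = 0.016 - 0.1*0.1279 = 0.0032
f(0.0691, 0.0032) = 7*0.0691^2 + 4*0.0032^2 = 0.0335


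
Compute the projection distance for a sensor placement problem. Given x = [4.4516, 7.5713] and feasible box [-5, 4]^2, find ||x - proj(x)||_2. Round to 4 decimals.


Project each component onto [-5, 4].
clip(4.4516) = 4.0, clip(7.5713) = 4.0
Projection = [4.0, 4.0]
Squared diffs: [0.2039, 12.7542]
Distance = sqrt(12.9581) = 3.5997


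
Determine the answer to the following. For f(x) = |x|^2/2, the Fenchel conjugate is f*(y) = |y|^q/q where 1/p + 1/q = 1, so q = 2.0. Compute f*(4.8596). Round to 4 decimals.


The conjugate exponent q satisfies 1/p + 1/q = 1.
p = 2, so q = 2/(2 - 1) = 2.0
|y|^q = 4.8596^2.0 = 23.6157
f*(4.8596) = 23.6157 / 2.0 = 11.8079


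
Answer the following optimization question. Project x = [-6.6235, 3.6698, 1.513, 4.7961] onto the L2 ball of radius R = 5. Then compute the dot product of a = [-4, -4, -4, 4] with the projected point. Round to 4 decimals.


Step 1: Compute ||x|| (intermediates to 6 decimals).
||x|| = sqrt((-6.6235)^2 + 3.6698^2 + 1.513^2 + 4.7961^2) = 9.090101
Step 2: Project.
Since ||x|| > R, scale = R/||x|| = 5/9.090101 = 0.550049, proj(x) = scale * x
proj(x) = [-3.64325, 2.01857, 0.832224, 2.63809]
Step 3: Dot product.
a^T * proj(x) = -4*(-3.64325) - 4*2.01857 - 4*0.832224 + 4*2.63809 = 13.7222


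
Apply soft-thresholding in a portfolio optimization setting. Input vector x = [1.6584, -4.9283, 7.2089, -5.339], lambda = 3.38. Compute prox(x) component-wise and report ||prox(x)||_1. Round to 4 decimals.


Soft-thresholding with lambda = 3.38:
prox(1.6584) = sign(1.6584)*max(|1.6584| - 3.38, 0) = 0.0
prox(-4.9283) = sign(-4.9283)*max(|-4.9283| - 3.38, 0) = -1.5483
prox(7.2089) = sign(7.2089)*max(|7.2089| - 3.38, 0) = 3.8289
prox(-5.339) = sign(-5.339)*max(|-5.339| - 3.38, 0) = -1.959
prox(x) = [0.0, -1.5483, 3.8289, -1.959]
||prox(x)||_1 = 0.0 + 1.5483 + 3.8289 + 1.959 = 7.3362


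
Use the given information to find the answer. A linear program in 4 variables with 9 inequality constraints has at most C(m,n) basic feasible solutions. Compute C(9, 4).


Each vertex corresponds to some choice of n active constraints out of m, so the number of vertices is at most C(m, n) = m! / (n!(m-n)!).
m = 9, n = 4
Numerator: 9 * 8 * 7 * 6
Denominator: 4! = 24
C(9, 4) = 126


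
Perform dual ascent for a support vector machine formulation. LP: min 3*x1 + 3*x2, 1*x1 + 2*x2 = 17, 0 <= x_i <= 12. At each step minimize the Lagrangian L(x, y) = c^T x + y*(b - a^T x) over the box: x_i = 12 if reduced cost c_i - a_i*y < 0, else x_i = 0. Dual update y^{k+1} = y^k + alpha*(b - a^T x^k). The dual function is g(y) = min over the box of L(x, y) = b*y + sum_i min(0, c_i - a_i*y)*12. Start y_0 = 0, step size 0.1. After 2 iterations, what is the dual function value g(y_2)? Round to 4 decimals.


Dual ascent for LP: min 3*x1 + 3*x2, 1*x1 + 2*x2 = 17, 0 <= x_i <= 12
Step 1: y^k = 0.0, reduced costs: (3.0, 3.0)
  x^k = (0.0, 0.0), subgradient = b - a^T x = 17.0
  y^{k+1} = 0.0 + 0.1*17.0 = 1.7
Step 2: y^k = 1.7, reduced costs: (1.3, -0.4)
  x^k = (0.0, 12.0), subgradient = b - a^T x = -7.0
  y^{k+1} = 1.7 + 0.1*-7.0 = 1.0
Dual objective at y_2 = 1.0: reduced costs (2.0, 1.0), box minimizer x = (0.0, 0.0)
g(y_2) = b*y + (c1 - a1*y)*x1 + (c2 - a2*y)*x2 = 17*1.0 + 2.0*0.0 + 1.0*0.0 = 17.0 + 0.0 + 0.0 = 17.0


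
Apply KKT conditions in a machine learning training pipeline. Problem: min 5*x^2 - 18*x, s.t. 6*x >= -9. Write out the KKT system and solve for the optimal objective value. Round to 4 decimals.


Step 1: Try lambda = 0 (constraint inactive).
Stationarity: 2*5*x - 18 = 0
x* = 18/(2*5) = 1.8
Check constraint: 6*1.8 = 10.8 >= -9 -- satisfied.
Step 2: Compute optimal value.
f(x*) = 5*1.8^2 - 18*1.8 = -16.2


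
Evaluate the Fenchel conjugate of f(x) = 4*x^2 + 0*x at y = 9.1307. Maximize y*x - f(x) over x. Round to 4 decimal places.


f*(y) = sup_x {y*x - a*x^2 - b*x} = sup_x {(y-b)*x - a*x^2}
FOC: (y - b) - 2a*x = 0 => x* = (y - b)/(2a)
x* = (9.1307 - 0)/(2*4) = 1.1413
f*(9.1307) = (y-b)^2/(4a) = (9.1307 - 0)^2/(4*4)
= 83.3697/16 = 5.2106


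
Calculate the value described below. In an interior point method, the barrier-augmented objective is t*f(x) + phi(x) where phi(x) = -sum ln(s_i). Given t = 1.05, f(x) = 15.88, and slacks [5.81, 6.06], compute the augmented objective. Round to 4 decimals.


Step 1: Compute log-barrier.
ln values: [1.7596, 1.8017]
phi = -(1.7596 + 1.8017) = -3.5613
Step 2: Compute augmented objective.
t*f(x) = 1.05*15.88 = 16.674
Total = 16.674 - 3.5613 = 13.1127


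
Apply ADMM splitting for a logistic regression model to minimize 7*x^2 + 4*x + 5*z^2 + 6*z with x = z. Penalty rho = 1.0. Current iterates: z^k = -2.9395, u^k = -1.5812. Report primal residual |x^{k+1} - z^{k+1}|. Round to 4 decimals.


ADMM iteration with rho = 1.0, z^k = -2.9395, u^k = -1.5812
Step 1: x-update.
Minimize 7*x^2 + 4*x + (1.0/2)*(x + 2.9395 - 1.5812)^2
FOC: (2*7 + 1.0)*x = -4 + 1.0*(-2.9395 + 1.5812)
x^{k+1} = -0.3572
Step 2: z-update.
Minimize 5*z^2 + 6*z + (1.0/2)*(-0.3572 - z - 1.5812)^2
FOC: (2*5 + 1.0)*z = -6 + 1.0*(-0.3572 - 1.5812)
z^{k+1} = -0.7217
Step 3: u-update.
u^{k+1} = -1.5812 - 0.3572 + 0.7217 = -1.2167
Step 4: Primal residual = |-0.3572 + 0.7217| = 0.3645


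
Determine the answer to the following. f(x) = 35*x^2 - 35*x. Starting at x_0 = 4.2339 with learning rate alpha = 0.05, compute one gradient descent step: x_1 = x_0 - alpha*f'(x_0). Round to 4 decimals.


We compute the gradient at x_0 and apply the update.
f'(x) = 70*x - 35
f'(4.2339) = 70*4.2339 - 35 = 261.373
x_1 = 4.2339 - 0.05*261.373 = -8.8348


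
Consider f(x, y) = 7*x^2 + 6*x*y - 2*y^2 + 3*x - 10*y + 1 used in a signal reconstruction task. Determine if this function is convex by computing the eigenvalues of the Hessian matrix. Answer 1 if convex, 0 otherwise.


The Hessian of f(x,y) = 7*x^2 + 6*x*y - 2*y^2 + 3*x - 10*y + 1 is:
H = [[14, 6], [6, -4]]
Trace = 14 - 4 = 10
Determinant = 14*-4 - (6)^2 = -92
Discriminant = (10)^2 - 4*-92 = 468.0
Eigenvalues: lambda_1 = -5.8167, lambda_2 = 15.8167
The function is not convex.

0


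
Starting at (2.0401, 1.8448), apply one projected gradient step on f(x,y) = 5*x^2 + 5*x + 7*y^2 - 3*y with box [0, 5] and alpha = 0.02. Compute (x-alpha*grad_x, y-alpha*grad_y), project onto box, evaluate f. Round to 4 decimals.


Step 1: Compute gradient at (2.0401, 1.8448).
grad_x = 2*5*2.0401 + 5 = 25.401
grad_y = 2*7*1.8448 - 3 = 22.8272
Step 2: Gradient step.
x_raw = 2.0401 - 0.02*25.401 = 1.5321
y_raw = 1.8448 - 0.02*22.8272 = 1.3883
Step 3: Project onto [0, 5].
x_proj = clip(1.5321) = 1.5321
y_proj = clip(1.3883) = 1.3883
Step 4: Evaluate f.
f(1.5321, 1.3883) = 28.7228


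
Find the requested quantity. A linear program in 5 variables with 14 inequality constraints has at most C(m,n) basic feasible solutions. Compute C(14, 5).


Each vertex corresponds to some choice of n active constraints out of m, so the number of vertices is at most C(m, n) = m! / (n!(m-n)!).
m = 14, n = 5
Numerator: 14 * 13 * 12 * 11 * 10
Denominator: 5! = 120
C(14, 5) = 2002


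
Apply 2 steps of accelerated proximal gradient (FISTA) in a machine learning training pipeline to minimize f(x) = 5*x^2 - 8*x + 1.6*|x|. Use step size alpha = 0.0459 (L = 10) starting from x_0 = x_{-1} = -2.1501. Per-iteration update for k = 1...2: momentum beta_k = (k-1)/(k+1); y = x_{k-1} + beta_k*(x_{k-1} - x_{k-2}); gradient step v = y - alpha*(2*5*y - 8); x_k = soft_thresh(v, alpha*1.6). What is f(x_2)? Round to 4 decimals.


FISTA on f(x) = 5*x^2 - 8*x + 1.6*|x|
L = 10, alpha = 0.0459
Iteration 1: beta = 0.0, y = -2.1501 + 0.0*(-2.1501 + 2.1501) = -2.1501
  grad(y) = -29.501, v = y - alpha*grad = -0.796
  prox(v) = soft_thresh(-0.796, 0.0734) = -0.7226
Iteration 2: beta = 0.3333, y = -0.7226 + 0.3333*(-0.7226 + 2.1501) = -0.2467
  grad(y) = -10.4672, v = y - alpha*grad = 0.2337
  prox(v) = soft_thresh(0.2337, 0.0734) = 0.1603
f(x_2) = 5*0.1603^2 - 8*0.1603 + 1.6*|0.1603| = -0.8974


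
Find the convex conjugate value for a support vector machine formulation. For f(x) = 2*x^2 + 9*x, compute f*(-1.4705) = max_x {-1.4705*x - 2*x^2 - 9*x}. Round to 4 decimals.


f*(y) = sup_x {y*x - a*x^2 - b*x} = sup_x {(y-b)*x - a*x^2}
FOC: (y - b) - 2a*x = 0 => x* = (y - b)/(2a)
x* = (-1.4705 - 9)/(2*2) = -2.6176
f*(-1.4705) = (y-b)^2/(4a) = (-1.4705 - 9)^2/(4*2)
= 109.6314/8 = 13.7039


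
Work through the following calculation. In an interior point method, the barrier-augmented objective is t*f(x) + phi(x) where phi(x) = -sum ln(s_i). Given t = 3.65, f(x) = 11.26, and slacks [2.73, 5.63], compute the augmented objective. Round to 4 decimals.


Step 1: Compute log-barrier.
ln values: [1.0043, 1.7281]
phi = -(1.0043 + 1.7281) = -2.7324
Step 2: Compute augmented objective.
t*f(x) = 3.65*11.26 = 41.099
Total = 41.099 - 2.7324 = 38.3666


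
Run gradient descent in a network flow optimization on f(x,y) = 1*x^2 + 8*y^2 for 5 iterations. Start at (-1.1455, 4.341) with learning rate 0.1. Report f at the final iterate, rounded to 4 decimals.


Gradient descent on f(x,y) = 1*x^2 + 8*y^2.
Starting point: (-1.1455, 4.341), alpha = 0.1
Step 1: grad_x = 2*1*-1.1455 = -2.291, grad_y = 2*8*4.341 = 69.456
  x_1 = -1.1455 - 0.1*-2.291 = -0.9164
  y_1 = 4.341 - 0.1*69.456 = -2.6046
Step 2: grad_x = 2*1*-0.9164 = -1.8328, grad_y = 2*8*-2.6046 = -41.6736
  x_2 = -0.9164 - 0.1*-1.8328 = -0.7331
  y_2 = -2.6046 - 0.1*-41.6736 = 1.5628
Step 3: grad_x = 2*1*-0.7331 = -1.4662, grad_y = 2*8*1.5628 = 25.0042
  x_3 = -0.7331 - 0.1*-1.4662 = -0.5865
  y_3 = 1.5628 - 0.1*25.0042 = -0.9377
Step 4: grad_x = 2*1*-0.5865 = -1.173, grad_y = 2*8*-0.9377 = -15.0025
  x_4 = -0.5865 - 0.1*-1.173 = -0.4692
  y_4 = -0.9377 - 0.1*-15.0025 = 0.5626
Step 5: grad_x = 2*1*-0.4692 = -0.9384, grad_y = 2*8*0.5626 = 9.0015
  x_5 = -0.4692 - 0.1*-0.9384 = -0.3754
  y_5 = 0.5626 - 0.1*9.0015 = -0.3376
f(-0.3754, -0.3376) = 1*(-0.3754)^2 + 8*(-0.3376)^2 = 1.0524


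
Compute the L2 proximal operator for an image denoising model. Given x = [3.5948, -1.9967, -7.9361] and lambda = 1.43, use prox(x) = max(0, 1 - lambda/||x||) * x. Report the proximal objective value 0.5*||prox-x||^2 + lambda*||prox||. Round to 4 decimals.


Step 1: Compute ||x||.
||x|| = 8.9382
Step 2: Compute scaling factor.
scale = max(0, 1 - 1.43/8.9382) = 0.84
Step 3: prox(x) = [3.0197, -1.6773, -6.6664]
||prox(x)|| = 7.5082
Step 4: Proximal objective.
0.5*||prox-x||^2 = 1.0225
lambda*||prox|| = 10.7367
Total = 11.7591


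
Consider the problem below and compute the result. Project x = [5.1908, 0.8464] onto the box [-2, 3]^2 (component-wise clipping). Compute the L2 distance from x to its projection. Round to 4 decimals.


Project each component onto [-2, 3].
clip(5.1908) = 3.0, clip(0.8464) = 0.8464
Projection = [3.0, 0.8464]
Squared diffs: [4.7996, 0.0]
Distance = sqrt(4.7996) = 2.1908


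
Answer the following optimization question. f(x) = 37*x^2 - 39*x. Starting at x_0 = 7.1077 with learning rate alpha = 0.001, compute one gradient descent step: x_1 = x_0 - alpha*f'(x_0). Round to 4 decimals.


We compute the gradient at x_0 and apply the update.
f'(x) = 74*x - 39
f'(7.1077) = 74*7.1077 - 39 = 486.9698
x_1 = 7.1077 - 0.001*486.9698 = 6.6207


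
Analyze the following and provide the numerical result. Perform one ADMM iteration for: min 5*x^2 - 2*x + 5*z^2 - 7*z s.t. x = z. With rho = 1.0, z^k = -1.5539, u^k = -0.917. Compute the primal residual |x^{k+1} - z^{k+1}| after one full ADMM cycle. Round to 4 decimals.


ADMM iteration with rho = 1.0, z^k = -1.5539, u^k = -0.917
Step 1: x-update.
Minimize 5*x^2 - 2*x + (1.0/2)*(x + 1.5539 - 0.917)^2
FOC: (2*5 + 1.0)*x = 2 + 1.0*(-1.5539 + 0.917)
x^{k+1} = 0.1239
Step 2: z-update.
Minimize 5*z^2 - 7*z + (1.0/2)*(0.1239 - z - 0.917)^2
FOC: (2*5 + 1.0)*z = 7 + 1.0*(0.1239 - 0.917)
z^{k+1} = 0.5643
Step 3: u-update.
u^{k+1} = -0.917 + 0.1239 - 0.5643 = -1.3573
Step 4: Primal residual = |0.1239 - 0.5643| = 0.4403


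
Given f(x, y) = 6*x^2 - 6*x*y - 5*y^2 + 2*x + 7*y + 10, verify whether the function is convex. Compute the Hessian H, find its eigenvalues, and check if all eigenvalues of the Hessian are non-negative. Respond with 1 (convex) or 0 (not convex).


The Hessian of f(x,y) = 6*x^2 - 6*x*y - 5*y^2 + 2*x + 7*y + 10 is:
H = [[12, -6], [-6, -10]]
Trace = 12 - 10 = 2
Determinant = 12*-10 - (-6)^2 = -156
Discriminant = (2)^2 - 4*-156 = 628.0
Eigenvalues: lambda_1 = -11.53, lambda_2 = 13.53
The function is not convex.

0


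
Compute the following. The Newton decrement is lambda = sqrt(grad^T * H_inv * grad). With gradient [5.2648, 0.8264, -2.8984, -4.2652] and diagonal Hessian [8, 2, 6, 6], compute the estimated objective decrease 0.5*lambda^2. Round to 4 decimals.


Step 1: H is diagonal, so H^(-1) * g = [0.6581, 0.4132, -0.4831, -0.7109].
Step 2: g^T H^(-1) g = sum_i g_i^2 / H_ii
  = (5.2648)^2/8 + (0.8264)^2/2 + (-2.8984)^2/6 + (-4.2652)^2/6
  = 3.4648 + 0.3415 + 1.4001 + 3.032 = 8.2383
Step 3: Objective decrease = 0.5 * g^T H^(-1) g = 4.1192


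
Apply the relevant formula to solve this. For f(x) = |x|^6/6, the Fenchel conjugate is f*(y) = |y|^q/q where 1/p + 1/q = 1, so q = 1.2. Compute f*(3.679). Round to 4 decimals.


The conjugate exponent q satisfies 1/p + 1/q = 1.
p = 6, so q = 6/(6 - 1) = 1.2
|y|^q = 3.679^1.2 = 4.7739
f*(3.679) = 4.7739 / 1.2 = 3.9783


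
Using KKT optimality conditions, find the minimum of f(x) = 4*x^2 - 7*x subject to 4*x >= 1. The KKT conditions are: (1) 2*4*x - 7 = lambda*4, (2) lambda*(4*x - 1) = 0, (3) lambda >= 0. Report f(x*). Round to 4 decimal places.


Step 1: Try lambda = 0 (constraint inactive).
Stationarity: 2*4*x - 7 = 0
x* = 7/(2*4) = 0.875
Check constraint: 4*0.875 = 3.5 >= 1 -- satisfied.
Step 2: Compute optimal value.
f(x*) = 4*0.875^2 - 7*0.875 = -3.0625


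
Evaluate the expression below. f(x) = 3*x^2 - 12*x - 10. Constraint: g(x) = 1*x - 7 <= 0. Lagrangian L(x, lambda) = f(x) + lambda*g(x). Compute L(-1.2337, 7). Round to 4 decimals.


Step 1: Evaluate f(x).
f(-1.2337) = 3*(-1.2337)^2 - 12*(-1.2337) - 10 = 9.3704
Step 2: Evaluate g(x).
g(-1.2337) = 1*-1.2337 - 7 = -8.2337
Step 3: Compute Lagrangian.
L = 9.3704 + 7*-8.2337 = -48.2655


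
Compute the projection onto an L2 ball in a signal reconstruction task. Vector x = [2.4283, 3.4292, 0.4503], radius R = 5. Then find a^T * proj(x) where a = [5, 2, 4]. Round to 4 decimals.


Step 1: Compute ||x|| (intermediates to 6 decimals).
||x|| = sqrt(2.4283^2 + 3.4292^2 + 0.4503^2) = 4.22597
Step 2: Project.
Since ||x|| <= R, proj = x (no scaling needed).
proj(x) = [2.4283, 3.4292, 0.4503]
Step 3: Dot product.
a^T * proj(x) = 5*2.4283 + 2*3.4292 + 4*0.4503 = 20.8011


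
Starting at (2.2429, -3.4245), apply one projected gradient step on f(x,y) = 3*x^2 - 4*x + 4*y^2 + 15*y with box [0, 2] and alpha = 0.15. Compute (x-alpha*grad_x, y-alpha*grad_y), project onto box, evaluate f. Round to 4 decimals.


Step 1: Compute gradient at (2.2429, -3.4245).
grad_x = 2*3*2.2429 - 4 = 9.4574
grad_y = 2*4*-3.4245 + 15 = -12.396
Step 2: Gradient step.
x_raw = 2.2429 - 0.15*9.4574 = 0.8243
y_raw = -3.4245 - 0.15*-12.396 = -1.5651
Step 3: Project onto [0, 2].
x_proj = clip(0.8243) = 0.8243
y_proj = clip(-1.5651) = 0.0
Step 4: Evaluate f.
f(0.8243, 0.0) = -1.2588


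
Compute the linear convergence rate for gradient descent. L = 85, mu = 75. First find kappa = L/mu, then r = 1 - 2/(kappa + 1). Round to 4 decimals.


Step 1: Compute the condition number.
kappa = L/mu = 85/75 = 1.1333
Step 2: Compute the convergence rate.
r = 1 - 2/(kappa + 1) = 1 - 2*mu/(L + mu) = (L - mu)/(L + mu) = 10/160 = 0.0625


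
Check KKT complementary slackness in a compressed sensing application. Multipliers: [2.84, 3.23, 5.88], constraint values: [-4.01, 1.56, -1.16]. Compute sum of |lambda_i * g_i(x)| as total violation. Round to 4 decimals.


KKT complementary slackness check:
lambda_1 * g_1 = 2.84 * -4.01 = -11.3884
lambda_2 * g_2 = 3.23 * 1.56 = 5.0388
lambda_3 * g_3 = 5.88 * -1.16 = -6.8208
Total violation = 11.3884 + 5.0388 + 6.8208 = 23.248


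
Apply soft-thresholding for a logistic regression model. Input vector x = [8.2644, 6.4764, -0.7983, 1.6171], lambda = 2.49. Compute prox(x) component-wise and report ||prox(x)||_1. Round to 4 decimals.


Soft-thresholding with lambda = 2.49:
prox(8.2644) = sign(8.2644)*max(|8.2644| - 2.49, 0) = 5.7744
prox(6.4764) = sign(6.4764)*max(|6.4764| - 2.49, 0) = 3.9864
prox(-0.7983) = sign(-0.7983)*max(|-0.7983| - 2.49, 0) = 0.0
prox(1.6171) = sign(1.6171)*max(|1.6171| - 2.49, 0) = 0.0
prox(x) = [5.7744, 3.9864, 0.0, 0.0]
||prox(x)||_1 = 5.7744 + 3.9864 + 0.0 + 0.0 = 9.7608


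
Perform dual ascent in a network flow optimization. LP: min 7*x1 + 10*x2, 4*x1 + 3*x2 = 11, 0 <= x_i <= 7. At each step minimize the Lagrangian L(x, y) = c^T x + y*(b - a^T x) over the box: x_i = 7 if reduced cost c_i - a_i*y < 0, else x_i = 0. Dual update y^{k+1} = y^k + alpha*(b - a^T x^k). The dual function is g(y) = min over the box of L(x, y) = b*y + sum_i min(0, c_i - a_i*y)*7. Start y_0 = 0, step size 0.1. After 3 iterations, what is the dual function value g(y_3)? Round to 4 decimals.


Dual ascent for LP: min 7*x1 + 10*x2, 4*x1 + 3*x2 = 11, 0 <= x_i <= 7
Step 1: y^k = 0.0, reduced costs: (7.0, 10.0)
  x^k = (0.0, 0.0), subgradient = b - a^T x = 11.0
  y^{k+1} = 0.0 + 0.1*11.0 = 1.1
Step 2: y^k = 1.1, reduced costs: (2.6, 6.7)
  x^k = (0.0, 0.0), subgradient = b - a^T x = 11.0
  y^{k+1} = 1.1 + 0.1*11.0 = 2.2
Step 3: y^k = 2.2, reduced costs: (-1.8, 3.4)
  x^k = (7.0, 0.0), subgradient = b - a^T x = -17.0
  y^{k+1} = 2.2 + 0.1*-17.0 = 0.5
Dual objective at y_3 = 0.5: reduced costs (5.0, 8.5), box minimizer x = (0.0, 0.0)
g(y_3) = b*y + (c1 - a1*y)*x1 + (c2 - a2*y)*x2 = 11*0.5 + 5.0*0.0 + 8.5*0.0 = 5.5 + 0.0 + 0.0 = 5.5


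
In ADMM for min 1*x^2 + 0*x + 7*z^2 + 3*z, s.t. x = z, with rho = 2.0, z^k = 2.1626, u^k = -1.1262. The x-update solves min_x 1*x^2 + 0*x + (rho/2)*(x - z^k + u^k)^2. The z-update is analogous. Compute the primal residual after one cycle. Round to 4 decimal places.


ADMM iteration with rho = 2.0, z^k = 2.1626, u^k = -1.1262
Step 1: x-update.
Minimize 1*x^2 + 0*x + (2.0/2)*(x - 2.1626 - 1.1262)^2
FOC: (2*1 + 2.0)*x = 0 + 2.0*(2.1626 + 1.1262)
x^{k+1} = 1.6444
Step 2: z-update.
Minimize 7*z^2 + 3*z + (2.0/2)*(1.6444 - z - 1.1262)^2
FOC: (2*7 + 2.0)*z = -3 + 2.0*(1.6444 - 1.1262)
z^{k+1} = -0.1227
Step 3: u-update.
u^{k+1} = -1.1262 + 1.6444 + 0.1227 = 0.6409
Step 4: Primal residual = |1.6444 + 0.1227| = 1.7671


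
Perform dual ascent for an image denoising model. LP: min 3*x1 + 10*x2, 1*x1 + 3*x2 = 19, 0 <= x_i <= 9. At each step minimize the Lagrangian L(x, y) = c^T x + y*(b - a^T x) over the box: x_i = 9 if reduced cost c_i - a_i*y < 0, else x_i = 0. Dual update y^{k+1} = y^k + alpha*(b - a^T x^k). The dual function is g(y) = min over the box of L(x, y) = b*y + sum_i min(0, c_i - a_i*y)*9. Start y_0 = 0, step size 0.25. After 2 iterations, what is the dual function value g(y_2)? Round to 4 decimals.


Dual ascent for LP: min 3*x1 + 10*x2, 1*x1 + 3*x2 = 19, 0 <= x_i <= 9
Step 1: y^k = 0.0, reduced costs: (3.0, 10.0)
  x^k = (0.0, 0.0), subgradient = b - a^T x = 19.0
  y^{k+1} = 0.0 + 0.25*19.0 = 4.75
Step 2: y^k = 4.75, reduced costs: (-1.75, -4.25)
  x^k = (9.0, 9.0), subgradient = b - a^T x = -17.0
  y^{k+1} = 4.75 + 0.25*-17.0 = 0.5
Dual objective at y_2 = 0.5: reduced costs (2.5, 8.5), box minimizer x = (0.0, 0.0)
g(y_2) = b*y + (c1 - a1*y)*x1 + (c2 - a2*y)*x2 = 19*0.5 + 2.5*0.0 + 8.5*0.0 = 9.5 + 0.0 + 0.0 = 9.5


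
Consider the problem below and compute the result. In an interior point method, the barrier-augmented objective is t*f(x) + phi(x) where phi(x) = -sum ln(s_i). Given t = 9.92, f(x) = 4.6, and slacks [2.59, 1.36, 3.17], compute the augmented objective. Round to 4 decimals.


Step 1: Compute log-barrier.
ln values: [0.9517, 0.3075, 1.1537]
phi = -(0.9517 + 0.3075 + 1.1537) = -2.4129
Step 2: Compute augmented objective.
t*f(x) = 9.92*4.6 = 45.632
Total = 45.632 - 2.4129 = 43.2191


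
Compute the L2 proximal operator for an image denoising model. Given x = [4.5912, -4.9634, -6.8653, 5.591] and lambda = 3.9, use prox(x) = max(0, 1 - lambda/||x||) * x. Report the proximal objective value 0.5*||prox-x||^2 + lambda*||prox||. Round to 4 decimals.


Step 1: Compute ||x||.
||x|| = 11.1403
Step 2: Compute scaling factor.
scale = max(0, 1 - 3.9/11.1403) = 0.6499
Step 3: prox(x) = [2.9839, -3.2258, -4.4619, 3.6337]
||prox(x)|| = 7.2403
Step 4: Proximal objective.
0.5*||prox-x||^2 = 7.605
lambda*||prox|| = 28.2372
Total = 35.8421


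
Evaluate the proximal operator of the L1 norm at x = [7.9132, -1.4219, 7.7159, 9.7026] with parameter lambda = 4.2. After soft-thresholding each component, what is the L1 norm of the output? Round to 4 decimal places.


Soft-thresholding with lambda = 4.2:
prox(7.9132) = sign(7.9132)*max(|7.9132| - 4.2, 0) = 3.7132
prox(-1.4219) = sign(-1.4219)*max(|-1.4219| - 4.2, 0) = 0.0
prox(7.7159) = sign(7.7159)*max(|7.7159| - 4.2, 0) = 3.5159
prox(9.7026) = sign(9.7026)*max(|9.7026| - 4.2, 0) = 5.5026
prox(x) = [3.7132, 0.0, 3.5159, 5.5026]
||prox(x)||_1 = 3.7132 + 0.0 + 3.5159 + 5.5026 = 12.7317


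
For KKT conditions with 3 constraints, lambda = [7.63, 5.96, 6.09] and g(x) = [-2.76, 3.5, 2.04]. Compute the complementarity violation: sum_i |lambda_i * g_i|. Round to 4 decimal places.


KKT complementary slackness check:
lambda_1 * g_1 = 7.63 * -2.76 = -21.0588
lambda_2 * g_2 = 5.96 * 3.5 = 20.86
lambda_3 * g_3 = 6.09 * 2.04 = 12.4236
Total violation = 21.0588 + 20.86 + 12.4236 = 54.3424


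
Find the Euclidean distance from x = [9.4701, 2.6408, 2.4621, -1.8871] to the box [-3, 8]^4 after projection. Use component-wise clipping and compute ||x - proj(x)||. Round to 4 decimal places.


Project each component onto [-3, 8].
clip(9.4701) = 8.0, clip(2.6408) = 2.6408, clip(2.4621) = 2.4621, clip(-1.8871) = -1.8871
Projection = [8.0, 2.6408, 2.4621, -1.8871]
Squared diffs: [2.1612, 0.0, 0.0, 0.0]
Distance = sqrt(2.1612) = 1.4701


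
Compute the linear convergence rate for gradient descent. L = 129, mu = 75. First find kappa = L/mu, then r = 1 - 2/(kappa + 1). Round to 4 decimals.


Step 1: Compute the condition number.
kappa = L/mu = 129/75 = 1.72
Step 2: Compute the convergence rate.
r = 1 - 2/(kappa + 1) = 1 - 2*mu/(L + mu) = (L - mu)/(L + mu) = 54/204 = 0.2647


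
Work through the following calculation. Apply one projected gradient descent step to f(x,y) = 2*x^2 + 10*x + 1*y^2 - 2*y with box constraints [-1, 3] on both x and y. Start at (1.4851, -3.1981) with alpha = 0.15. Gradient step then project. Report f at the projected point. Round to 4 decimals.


Step 1: Compute gradient at (1.4851, -3.1981).
grad_x = 2*2*1.4851 + 10 = 15.9404
grad_y = 2*1*-3.1981 - 2 = -8.3962
Step 2: Gradient step.
x_raw = 1.4851 - 0.15*15.9404 = -0.906
y_raw = -3.1981 - 0.15*-8.3962 = -1.9387
Step 3: Project onto [-1, 3].
x_proj = clip(-0.906) = -0.906
y_proj = clip(-1.9387) = -1.0
Step 4: Evaluate f.
f(-0.906, -1.0) = -4.4181


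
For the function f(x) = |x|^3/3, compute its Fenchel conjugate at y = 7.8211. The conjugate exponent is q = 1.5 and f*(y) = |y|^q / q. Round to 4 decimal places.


The conjugate exponent q satisfies 1/p + 1/q = 1.
p = 3, so q = 3/(3 - 1) = 1.5
|y|^q = 7.8211^1.5 = 21.8727
f*(7.8211) = 21.8727 / 1.5 = 14.5818


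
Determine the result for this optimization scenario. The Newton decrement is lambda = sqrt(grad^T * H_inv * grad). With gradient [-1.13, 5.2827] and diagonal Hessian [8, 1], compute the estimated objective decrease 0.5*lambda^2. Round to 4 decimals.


Step 1: H is diagonal, so H^(-1) * g = [-0.1413, 5.2827].
Step 2: g^T H^(-1) g = sum_i g_i^2 / H_ii
  = (-1.13)^2/8 + (5.2827)^2/1
  = 0.1596 + 27.9069 = 28.0665
Step 3: Objective decrease = 0.5 * g^T H^(-1) g = 14.0333


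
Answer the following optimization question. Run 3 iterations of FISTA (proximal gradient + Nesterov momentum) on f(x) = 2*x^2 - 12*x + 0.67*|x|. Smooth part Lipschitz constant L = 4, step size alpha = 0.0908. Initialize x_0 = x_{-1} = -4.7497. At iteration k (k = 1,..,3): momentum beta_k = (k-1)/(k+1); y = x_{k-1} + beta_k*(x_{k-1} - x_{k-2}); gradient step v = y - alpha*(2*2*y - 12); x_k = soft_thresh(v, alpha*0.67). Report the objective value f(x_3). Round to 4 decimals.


FISTA on f(x) = 2*x^2 - 12*x + 0.67*|x|
L = 4, alpha = 0.0908
Iteration 1: beta = 0.0, y = -4.7497 + 0.0*(-4.7497 + 4.7497) = -4.7497
  grad(y) = -30.9988, v = y - alpha*grad = -1.935
  prox(v) = soft_thresh(-1.935, 0.0608) = -1.8742
Iteration 2: beta = 0.3333, y = -1.8742 + 0.3333*(-1.8742 + 4.7497) = -0.9157
  grad(y) = -15.6627, v = y - alpha*grad = 0.5065
  prox(v) = soft_thresh(0.5065, 0.0608) = 0.4457
Iteration 3: beta = 0.5, y = 0.4457 + 0.5*(0.4457 + 1.8742) = 1.6056
  grad(y) = -5.5776, v = y - alpha*grad = 2.112
  prox(v) = soft_thresh(2.112, 0.0608) = 2.0512
f(x_3) = 2*2.0512^2 - 12*2.0512 + 0.67*|2.0512| = -14.8253


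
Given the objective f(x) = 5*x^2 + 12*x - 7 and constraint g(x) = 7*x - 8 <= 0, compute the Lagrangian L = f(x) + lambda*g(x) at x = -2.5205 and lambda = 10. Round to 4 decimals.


Step 1: Evaluate f(x).
f(-2.5205) = 5*(-2.5205)^2 + 12*(-2.5205) - 7 = -5.4814
Step 2: Evaluate g(x).
g(-2.5205) = 7*-2.5205 - 8 = -25.6435
Step 3: Compute Lagrangian.
L = -5.4814 + 10*-25.6435 = -261.9164


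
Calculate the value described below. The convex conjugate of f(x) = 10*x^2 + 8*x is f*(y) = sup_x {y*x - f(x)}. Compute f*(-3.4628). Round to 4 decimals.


f*(y) = sup_x {y*x - a*x^2 - b*x} = sup_x {(y-b)*x - a*x^2}
FOC: (y - b) - 2a*x = 0 => x* = (y - b)/(2a)
x* = (-3.4628 - 8)/(2*10) = -0.5731
f*(-3.4628) = (y-b)^2/(4a) = (-3.4628 - 8)^2/(4*10)
= 131.3958/40 = 3.2849


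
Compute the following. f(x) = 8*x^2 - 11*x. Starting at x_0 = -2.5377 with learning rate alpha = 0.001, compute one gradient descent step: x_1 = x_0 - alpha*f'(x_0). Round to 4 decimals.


We compute the gradient at x_0 and apply the update.
f'(x) = 16*x - 11
f'(-2.5377) = 16*-2.5377 - 11 = -51.6032
x_1 = -2.5377 - 0.001*-51.6032 = -2.4861
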